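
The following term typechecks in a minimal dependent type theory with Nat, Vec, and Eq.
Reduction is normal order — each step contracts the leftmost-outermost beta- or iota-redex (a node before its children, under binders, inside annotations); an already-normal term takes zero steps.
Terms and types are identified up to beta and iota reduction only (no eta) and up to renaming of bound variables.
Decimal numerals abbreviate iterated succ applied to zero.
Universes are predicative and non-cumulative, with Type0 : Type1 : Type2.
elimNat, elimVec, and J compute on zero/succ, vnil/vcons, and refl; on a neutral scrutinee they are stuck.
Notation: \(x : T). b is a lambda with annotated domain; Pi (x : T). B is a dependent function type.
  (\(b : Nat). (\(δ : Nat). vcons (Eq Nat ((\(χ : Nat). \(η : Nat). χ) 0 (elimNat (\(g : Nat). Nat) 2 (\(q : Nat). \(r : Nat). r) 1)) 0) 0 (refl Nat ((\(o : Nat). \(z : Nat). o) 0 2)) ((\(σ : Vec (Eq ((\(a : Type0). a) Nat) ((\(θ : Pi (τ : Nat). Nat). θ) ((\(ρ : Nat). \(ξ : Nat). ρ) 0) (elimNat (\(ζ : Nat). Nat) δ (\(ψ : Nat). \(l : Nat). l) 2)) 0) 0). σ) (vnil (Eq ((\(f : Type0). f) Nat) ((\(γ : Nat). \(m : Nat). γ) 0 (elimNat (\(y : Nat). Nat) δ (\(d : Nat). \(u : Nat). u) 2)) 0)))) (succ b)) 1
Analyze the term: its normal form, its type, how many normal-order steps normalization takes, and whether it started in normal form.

reduced normal form:
  vcons (Eq Nat 0 0) 0 (refl Nat 0) (vnil (Eq Nat 0 0))
type:
  Vec (Eq Nat 0 0) 1
normal-order step count: 10
started in normal form: no
first redex: a beta-redex


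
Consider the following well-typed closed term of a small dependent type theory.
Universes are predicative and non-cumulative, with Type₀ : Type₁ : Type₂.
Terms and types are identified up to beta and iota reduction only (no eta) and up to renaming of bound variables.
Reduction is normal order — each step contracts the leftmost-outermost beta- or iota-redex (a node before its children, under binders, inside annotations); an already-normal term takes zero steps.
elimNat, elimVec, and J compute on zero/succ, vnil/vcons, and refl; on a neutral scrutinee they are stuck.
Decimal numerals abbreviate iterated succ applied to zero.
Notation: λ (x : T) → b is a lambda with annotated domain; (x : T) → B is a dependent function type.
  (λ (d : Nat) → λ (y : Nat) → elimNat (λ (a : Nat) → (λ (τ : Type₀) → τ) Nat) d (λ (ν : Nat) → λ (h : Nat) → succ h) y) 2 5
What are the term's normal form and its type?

reduced normal form:
  7
the term's type:
  Nat


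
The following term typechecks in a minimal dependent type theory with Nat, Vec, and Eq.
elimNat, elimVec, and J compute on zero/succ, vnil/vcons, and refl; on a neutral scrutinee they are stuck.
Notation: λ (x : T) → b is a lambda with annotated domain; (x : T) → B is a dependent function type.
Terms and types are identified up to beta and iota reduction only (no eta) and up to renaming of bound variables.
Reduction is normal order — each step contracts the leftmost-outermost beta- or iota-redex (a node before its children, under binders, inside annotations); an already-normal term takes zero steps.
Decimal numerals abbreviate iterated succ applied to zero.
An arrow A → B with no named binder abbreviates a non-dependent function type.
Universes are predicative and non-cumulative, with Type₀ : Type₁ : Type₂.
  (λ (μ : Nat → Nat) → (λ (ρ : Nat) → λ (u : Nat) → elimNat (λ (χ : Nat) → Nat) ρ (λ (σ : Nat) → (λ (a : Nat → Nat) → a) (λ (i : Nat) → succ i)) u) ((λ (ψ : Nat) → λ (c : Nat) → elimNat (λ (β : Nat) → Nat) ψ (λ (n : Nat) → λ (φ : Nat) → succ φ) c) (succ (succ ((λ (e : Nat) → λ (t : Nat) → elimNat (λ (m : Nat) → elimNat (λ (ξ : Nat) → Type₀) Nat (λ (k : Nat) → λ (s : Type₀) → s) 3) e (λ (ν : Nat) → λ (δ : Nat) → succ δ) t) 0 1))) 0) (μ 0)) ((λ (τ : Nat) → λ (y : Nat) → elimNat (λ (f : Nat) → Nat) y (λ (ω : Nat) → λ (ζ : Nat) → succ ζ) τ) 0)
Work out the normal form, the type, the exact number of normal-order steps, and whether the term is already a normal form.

resulting normal form:
  3
inferred type:
  Nat
reduction steps (normal order): 17
term was already normal: no
first redex: a beta-redex


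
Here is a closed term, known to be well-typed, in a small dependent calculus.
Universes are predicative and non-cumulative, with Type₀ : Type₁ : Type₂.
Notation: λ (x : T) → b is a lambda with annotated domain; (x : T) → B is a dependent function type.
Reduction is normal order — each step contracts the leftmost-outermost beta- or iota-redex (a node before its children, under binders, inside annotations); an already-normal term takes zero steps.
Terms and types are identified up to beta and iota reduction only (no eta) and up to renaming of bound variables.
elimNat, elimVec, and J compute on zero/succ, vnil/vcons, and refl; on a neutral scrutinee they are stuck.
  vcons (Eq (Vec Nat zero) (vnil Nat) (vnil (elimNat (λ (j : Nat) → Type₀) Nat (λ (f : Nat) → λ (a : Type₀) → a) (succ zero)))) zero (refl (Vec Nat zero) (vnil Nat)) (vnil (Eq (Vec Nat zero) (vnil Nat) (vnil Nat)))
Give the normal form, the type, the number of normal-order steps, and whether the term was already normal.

resulting normal form:
  vcons (Eq (Vec Nat zero) (vnil Nat) (vnil Nat)) zero (refl (Vec Nat zero) (vnil Nat)) (vnil (Eq (Vec Nat zero) (vnil Nat) (vnil Nat)))
the term's type:
  Vec (Eq (Vec Nat zero) (vnil Nat) (vnil Nat)) (succ zero)
normal-order step count: 4
already normal: no
first redex: an elimNat iota-redex


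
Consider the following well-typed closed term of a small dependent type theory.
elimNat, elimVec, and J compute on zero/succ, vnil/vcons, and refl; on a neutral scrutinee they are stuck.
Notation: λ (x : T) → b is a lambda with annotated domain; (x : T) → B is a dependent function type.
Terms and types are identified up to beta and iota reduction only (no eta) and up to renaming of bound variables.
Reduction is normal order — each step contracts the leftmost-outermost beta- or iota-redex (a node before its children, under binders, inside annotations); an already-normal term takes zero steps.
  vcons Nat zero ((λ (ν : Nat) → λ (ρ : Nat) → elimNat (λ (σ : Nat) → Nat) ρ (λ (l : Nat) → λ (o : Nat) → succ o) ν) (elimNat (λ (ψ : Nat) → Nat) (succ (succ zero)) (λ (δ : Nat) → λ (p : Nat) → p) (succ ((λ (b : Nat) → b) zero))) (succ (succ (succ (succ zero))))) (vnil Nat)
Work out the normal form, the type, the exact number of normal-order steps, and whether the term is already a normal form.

normal form:
  vcons Nat zero (succ (succ (succ (succ (succ (succ zero)))))) (vnil Nat)
inferred type:
  Vec Nat (succ zero)
reduction steps (normal order): 14
started in normal form: no
first contracted redex: a beta-redex


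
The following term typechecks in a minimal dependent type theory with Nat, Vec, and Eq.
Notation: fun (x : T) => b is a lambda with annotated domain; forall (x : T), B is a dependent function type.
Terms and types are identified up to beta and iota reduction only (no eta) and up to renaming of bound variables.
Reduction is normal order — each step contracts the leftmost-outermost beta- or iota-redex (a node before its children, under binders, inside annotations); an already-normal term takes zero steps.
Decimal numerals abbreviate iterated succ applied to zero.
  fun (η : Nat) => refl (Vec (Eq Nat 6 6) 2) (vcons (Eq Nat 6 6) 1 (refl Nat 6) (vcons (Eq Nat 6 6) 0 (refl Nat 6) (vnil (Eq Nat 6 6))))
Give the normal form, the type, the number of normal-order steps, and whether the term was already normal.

normal form:
  fun (η : Nat) => refl (Vec (Eq Nat 6 6) 2) (vcons (Eq Nat 6 6) 1 (refl Nat 6) (vcons (Eq Nat 6 6) 0 (refl Nat 6) (vnil (Eq Nat 6 6))))
the term's type:
  forall (η : Nat), Eq (Vec (Eq Nat 6 6) 2) (vcons (Eq Nat 6 6) 1 (refl Nat 6) (vcons (Eq Nat 6 6) 0 (refl Nat 6) (vnil (Eq Nat 6 6)))) (vcons (Eq Nat 6 6) 1 (refl Nat 6) (vcons (Eq Nat 6 6) 0 (refl Nat 6) (vnil (Eq Nat 6 6))))
reduction steps (normal order): 0
already normal: yes


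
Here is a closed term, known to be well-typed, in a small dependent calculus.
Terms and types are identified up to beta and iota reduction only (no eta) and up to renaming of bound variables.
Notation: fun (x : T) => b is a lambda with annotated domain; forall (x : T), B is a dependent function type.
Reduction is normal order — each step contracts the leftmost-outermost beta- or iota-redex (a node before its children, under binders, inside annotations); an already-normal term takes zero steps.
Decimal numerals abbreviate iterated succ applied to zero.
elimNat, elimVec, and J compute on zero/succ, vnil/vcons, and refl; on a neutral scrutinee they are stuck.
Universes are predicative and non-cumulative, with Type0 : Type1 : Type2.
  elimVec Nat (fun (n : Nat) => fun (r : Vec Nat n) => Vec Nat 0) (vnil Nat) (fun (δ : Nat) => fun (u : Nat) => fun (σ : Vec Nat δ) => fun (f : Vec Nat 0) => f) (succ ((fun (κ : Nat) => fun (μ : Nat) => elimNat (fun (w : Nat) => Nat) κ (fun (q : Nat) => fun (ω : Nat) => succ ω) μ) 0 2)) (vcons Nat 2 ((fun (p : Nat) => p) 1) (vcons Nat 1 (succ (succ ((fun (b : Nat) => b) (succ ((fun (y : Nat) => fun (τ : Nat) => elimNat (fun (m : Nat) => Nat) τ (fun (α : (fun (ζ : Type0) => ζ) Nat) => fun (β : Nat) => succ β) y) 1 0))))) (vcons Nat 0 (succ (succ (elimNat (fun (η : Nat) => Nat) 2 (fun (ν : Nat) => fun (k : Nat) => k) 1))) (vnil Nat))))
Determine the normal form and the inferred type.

reduced normal form:
  vnil Nat
inferred type:
  Vec Nat 0


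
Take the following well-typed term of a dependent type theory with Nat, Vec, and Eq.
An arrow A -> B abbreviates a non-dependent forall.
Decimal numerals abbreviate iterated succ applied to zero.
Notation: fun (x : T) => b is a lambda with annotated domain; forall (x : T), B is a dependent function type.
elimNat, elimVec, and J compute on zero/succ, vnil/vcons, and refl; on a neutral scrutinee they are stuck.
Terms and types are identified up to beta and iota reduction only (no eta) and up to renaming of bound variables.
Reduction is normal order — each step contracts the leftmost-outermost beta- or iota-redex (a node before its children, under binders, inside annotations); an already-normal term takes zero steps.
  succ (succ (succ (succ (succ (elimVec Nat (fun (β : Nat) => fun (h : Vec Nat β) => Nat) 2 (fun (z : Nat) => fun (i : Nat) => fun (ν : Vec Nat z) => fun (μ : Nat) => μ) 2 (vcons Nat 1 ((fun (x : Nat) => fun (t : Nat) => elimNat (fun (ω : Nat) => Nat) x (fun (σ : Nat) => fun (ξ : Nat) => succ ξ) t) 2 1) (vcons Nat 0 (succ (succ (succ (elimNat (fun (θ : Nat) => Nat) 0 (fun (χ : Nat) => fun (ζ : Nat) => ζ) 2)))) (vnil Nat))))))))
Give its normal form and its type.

reduced normal form:
  7
the term's type:
  Nat
observation: the first redex contracted is an elimVec iota-redex; the normal form is reached in 11 normal-order steps.


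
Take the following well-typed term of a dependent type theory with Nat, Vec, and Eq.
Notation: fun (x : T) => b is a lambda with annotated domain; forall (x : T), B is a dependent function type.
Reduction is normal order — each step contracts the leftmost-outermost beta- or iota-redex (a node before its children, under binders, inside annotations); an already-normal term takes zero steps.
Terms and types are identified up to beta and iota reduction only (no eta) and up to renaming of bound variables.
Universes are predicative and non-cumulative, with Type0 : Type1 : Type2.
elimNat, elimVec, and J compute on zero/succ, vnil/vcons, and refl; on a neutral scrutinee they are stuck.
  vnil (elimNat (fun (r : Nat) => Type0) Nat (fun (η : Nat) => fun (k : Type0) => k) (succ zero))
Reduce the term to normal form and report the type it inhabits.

normal form:
  vnil Nat
type:
  Vec Nat zero


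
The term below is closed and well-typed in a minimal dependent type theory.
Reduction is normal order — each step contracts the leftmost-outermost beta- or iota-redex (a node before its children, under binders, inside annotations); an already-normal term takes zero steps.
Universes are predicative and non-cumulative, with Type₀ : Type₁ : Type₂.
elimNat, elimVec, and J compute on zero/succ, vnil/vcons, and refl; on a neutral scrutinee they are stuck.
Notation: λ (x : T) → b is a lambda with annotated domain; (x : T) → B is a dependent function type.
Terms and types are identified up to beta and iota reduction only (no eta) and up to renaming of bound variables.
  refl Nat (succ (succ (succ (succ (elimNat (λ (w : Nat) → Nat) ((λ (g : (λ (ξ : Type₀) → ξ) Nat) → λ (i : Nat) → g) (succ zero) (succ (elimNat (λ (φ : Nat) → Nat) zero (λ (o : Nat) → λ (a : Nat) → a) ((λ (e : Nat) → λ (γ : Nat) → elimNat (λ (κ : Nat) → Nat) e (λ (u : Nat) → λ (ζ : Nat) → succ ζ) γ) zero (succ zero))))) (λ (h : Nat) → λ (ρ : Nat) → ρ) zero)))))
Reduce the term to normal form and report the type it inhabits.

normal form:
  refl Nat (succ (succ (succ (succ (succ zero)))))
the term's type:
  Eq Nat (succ (succ (succ (succ (succ zero))))) (succ (succ (succ (succ (succ zero)))))
observation: normalization takes exactly 3 steps under the normal-order strategy.


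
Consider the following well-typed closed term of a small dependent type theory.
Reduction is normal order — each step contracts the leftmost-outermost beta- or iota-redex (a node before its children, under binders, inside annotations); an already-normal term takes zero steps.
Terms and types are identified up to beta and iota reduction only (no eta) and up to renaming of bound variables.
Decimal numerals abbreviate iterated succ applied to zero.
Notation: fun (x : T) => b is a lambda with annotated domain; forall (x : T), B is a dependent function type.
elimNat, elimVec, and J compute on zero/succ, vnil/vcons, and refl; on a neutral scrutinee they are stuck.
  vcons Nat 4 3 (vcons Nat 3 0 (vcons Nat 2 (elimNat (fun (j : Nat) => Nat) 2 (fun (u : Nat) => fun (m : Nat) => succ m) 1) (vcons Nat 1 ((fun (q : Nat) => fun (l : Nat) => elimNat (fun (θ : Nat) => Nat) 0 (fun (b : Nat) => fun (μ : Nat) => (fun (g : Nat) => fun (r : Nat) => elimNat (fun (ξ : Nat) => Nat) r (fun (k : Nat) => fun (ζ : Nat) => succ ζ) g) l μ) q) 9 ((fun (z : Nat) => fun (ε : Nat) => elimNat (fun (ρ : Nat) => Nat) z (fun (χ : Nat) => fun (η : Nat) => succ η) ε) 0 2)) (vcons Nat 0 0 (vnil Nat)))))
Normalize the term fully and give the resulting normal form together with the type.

reduced normal form:
  vcons Nat 4 3 (vcons Nat 3 0 (vcons Nat 2 3 (vcons Nat 1 18 (vcons Nat 0 0 (vnil Nat)))))
type:
  Vec Nat 5


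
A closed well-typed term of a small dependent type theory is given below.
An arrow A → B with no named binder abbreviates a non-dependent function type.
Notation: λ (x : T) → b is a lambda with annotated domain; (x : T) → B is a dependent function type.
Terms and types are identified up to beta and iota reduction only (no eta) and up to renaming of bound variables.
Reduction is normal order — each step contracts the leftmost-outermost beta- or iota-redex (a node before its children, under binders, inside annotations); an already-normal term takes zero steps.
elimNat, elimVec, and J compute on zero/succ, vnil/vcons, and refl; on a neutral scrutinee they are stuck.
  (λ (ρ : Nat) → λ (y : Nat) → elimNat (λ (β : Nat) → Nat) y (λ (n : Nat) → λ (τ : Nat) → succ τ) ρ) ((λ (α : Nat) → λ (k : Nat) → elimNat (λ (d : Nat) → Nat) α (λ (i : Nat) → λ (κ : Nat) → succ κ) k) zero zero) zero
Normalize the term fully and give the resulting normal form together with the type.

normal form:
  zero
type:
  Nat


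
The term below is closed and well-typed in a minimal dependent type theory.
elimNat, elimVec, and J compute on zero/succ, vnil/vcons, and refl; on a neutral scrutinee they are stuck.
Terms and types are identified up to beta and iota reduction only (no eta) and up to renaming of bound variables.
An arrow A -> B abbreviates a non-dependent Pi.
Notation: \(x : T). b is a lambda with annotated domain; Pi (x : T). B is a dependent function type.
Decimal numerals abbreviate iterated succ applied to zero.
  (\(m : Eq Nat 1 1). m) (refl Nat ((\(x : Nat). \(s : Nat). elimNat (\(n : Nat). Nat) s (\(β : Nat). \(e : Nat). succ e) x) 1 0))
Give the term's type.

type:
  Eq Nat 1 1


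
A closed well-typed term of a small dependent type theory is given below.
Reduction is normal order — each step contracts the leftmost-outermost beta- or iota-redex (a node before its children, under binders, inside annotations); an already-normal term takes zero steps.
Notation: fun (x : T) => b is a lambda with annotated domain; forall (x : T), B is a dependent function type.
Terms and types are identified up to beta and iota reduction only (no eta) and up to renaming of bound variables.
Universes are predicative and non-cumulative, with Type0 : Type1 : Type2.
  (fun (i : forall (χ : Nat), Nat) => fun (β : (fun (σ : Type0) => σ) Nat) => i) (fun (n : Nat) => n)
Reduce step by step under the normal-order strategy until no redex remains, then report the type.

reduction (normal order):
  (fun (i : forall (χ : Nat), Nat) => fun (β : (fun (σ : Type0) => σ) Nat) => i) (fun (n : Nat) => n)
  ~> fun (i : (fun (χ : Type0) => χ) Nat) => fun (β : Nat) => β
  ~> fun (i : Nat) => fun (χ : Nat) => χ
inferred type:
  forall (i : Nat), forall (χ : Nat), Nat


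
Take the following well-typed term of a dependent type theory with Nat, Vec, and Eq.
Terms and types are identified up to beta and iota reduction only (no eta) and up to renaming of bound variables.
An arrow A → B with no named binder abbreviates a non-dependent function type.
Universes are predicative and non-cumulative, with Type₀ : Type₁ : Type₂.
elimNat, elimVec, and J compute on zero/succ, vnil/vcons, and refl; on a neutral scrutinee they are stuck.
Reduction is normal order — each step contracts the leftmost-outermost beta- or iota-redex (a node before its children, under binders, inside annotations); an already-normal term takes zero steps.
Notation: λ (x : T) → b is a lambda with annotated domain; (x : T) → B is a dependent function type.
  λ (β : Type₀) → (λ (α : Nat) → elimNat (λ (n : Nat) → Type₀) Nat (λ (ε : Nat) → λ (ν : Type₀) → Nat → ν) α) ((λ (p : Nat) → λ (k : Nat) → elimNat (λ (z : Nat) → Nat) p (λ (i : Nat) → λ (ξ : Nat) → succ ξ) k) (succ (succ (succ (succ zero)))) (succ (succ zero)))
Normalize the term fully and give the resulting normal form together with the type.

normal form:
  λ (β : Type₀) → Nat → Nat → Nat → Nat → Nat → Nat → Nat
inferred type:
  Type₀ → Type₀
observation: the term reaches its normal form after 29 normal-order steps.


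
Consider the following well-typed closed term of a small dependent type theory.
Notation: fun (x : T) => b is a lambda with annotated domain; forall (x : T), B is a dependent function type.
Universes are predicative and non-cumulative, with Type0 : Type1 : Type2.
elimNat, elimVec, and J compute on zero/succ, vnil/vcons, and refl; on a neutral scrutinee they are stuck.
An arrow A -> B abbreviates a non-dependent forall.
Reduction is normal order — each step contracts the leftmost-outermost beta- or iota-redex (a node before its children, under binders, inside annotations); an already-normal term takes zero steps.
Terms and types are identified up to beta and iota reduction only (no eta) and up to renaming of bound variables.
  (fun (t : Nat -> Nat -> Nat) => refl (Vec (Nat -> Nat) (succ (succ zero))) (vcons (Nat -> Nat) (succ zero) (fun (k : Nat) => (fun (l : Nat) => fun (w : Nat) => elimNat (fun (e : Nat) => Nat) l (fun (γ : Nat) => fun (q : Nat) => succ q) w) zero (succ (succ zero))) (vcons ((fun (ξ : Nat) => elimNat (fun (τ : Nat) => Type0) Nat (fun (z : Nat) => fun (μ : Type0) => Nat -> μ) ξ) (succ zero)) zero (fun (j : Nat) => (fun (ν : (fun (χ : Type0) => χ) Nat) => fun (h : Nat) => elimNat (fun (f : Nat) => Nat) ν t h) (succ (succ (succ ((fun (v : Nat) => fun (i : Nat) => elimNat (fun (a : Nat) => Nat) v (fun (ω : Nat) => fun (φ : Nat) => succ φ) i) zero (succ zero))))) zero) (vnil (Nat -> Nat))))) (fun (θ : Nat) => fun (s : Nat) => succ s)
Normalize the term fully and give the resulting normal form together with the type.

resulting normal form:
  refl (Vec (Nat -> Nat) (succ (succ zero))) (vcons (Nat -> Nat) (succ zero) (fun (t : Nat) => succ (succ zero)) (vcons (Nat -> Nat) zero (fun (k : Nat) => succ (succ (succ (succ zero)))) (vnil (Nat -> Nat))))
the term's type:
  Eq (Vec (Nat -> Nat) (succ (succ zero))) (vcons (Nat -> Nat) (succ zero) (fun (t : Nat) => succ (succ zero)) (vcons (Nat -> Nat) zero (fun (k : Nat) => succ (succ (succ (succ zero)))) (vnil (Nat -> Nat)))) (vcons (Nat -> Nat) (succ zero) (fun (l : Nat) => succ (succ zero)) (vcons (Nat -> Nat) zero (fun (w : Nat) => succ (succ (succ (succ zero)))) (vnil (Nat -> Nat))))


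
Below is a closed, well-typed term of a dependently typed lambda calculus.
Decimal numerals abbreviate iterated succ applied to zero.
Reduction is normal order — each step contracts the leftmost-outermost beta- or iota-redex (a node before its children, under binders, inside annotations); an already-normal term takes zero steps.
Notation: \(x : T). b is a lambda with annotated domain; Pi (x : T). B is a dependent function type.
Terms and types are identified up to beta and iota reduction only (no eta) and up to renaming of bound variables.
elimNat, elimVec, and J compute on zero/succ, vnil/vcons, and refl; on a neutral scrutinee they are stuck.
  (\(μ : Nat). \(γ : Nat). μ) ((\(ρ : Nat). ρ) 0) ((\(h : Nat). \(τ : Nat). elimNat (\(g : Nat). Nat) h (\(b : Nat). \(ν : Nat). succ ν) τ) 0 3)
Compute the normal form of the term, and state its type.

normal form:
  0
type:
  Nat
observation: 3 normal-order steps separate the term from its normal form.


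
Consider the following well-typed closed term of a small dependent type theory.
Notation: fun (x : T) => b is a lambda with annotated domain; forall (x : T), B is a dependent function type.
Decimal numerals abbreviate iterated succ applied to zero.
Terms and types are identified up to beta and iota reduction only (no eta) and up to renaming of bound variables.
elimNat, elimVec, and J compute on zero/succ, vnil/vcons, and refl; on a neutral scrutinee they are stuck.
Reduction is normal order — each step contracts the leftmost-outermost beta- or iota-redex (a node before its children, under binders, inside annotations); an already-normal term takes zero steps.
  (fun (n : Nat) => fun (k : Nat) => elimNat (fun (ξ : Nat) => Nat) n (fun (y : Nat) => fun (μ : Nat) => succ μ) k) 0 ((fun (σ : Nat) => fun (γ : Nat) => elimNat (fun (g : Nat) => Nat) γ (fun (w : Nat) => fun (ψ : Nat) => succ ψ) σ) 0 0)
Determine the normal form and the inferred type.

reduced normal form:
  0
inferred type:
  Nat


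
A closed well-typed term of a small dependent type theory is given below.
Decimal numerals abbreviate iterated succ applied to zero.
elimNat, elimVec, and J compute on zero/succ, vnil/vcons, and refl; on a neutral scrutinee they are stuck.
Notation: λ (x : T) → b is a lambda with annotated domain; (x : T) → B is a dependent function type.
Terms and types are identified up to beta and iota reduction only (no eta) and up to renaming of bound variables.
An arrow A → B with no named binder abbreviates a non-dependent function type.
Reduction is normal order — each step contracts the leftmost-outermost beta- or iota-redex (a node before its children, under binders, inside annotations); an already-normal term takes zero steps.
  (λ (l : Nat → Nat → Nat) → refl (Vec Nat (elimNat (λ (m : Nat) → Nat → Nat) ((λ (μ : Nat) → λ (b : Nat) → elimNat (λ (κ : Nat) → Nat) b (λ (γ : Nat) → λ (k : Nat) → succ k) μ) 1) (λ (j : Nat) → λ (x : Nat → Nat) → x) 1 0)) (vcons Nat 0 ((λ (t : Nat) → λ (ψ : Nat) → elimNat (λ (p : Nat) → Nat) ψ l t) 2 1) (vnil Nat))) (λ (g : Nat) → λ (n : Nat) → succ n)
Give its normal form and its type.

normal form:
  refl (Vec Nat 1) (vcons Nat 0 3 (vnil Nat))
the term's type:
  Eq (Vec Nat 1) (vcons Nat 0 3 (vnil Nat)) (vcons Nat 0 3 (vnil Nat))
observation: contracting a beta-redex first, the term normalizes in 20 steps.


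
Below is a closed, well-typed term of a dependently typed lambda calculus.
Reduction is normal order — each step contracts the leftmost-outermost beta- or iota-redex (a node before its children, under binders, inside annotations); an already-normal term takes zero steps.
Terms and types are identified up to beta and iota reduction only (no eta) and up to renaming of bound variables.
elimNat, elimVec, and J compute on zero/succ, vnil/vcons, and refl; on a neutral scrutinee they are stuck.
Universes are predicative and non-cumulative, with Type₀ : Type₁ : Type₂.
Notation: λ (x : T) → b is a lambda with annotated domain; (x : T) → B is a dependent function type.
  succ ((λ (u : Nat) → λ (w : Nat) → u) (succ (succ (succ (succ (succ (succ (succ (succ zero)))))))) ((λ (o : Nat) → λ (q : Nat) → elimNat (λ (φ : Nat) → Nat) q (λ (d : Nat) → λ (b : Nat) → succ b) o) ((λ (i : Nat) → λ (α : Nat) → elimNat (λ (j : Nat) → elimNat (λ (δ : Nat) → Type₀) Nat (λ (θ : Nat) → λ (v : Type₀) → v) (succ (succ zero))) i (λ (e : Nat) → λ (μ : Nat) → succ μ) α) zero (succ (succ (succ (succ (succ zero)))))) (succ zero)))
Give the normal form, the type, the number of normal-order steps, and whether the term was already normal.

resulting normal form:
  succ (succ (succ (succ (succ (succ (succ (succ (succ zero))))))))
the term's type:
  Nat
normal-order step count: 2
term was already normal: no
first redex: a beta-redex


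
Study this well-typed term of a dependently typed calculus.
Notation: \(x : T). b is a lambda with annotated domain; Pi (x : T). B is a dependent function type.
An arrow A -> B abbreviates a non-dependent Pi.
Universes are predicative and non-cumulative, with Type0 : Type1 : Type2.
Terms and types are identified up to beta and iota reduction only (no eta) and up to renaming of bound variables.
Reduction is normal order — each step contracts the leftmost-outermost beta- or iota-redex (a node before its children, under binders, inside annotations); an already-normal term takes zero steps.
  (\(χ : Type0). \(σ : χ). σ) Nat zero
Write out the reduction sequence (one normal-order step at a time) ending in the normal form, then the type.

normal-order reduction sequence:
  (\(χ : Type0). \(σ : χ). σ) Nat zero
  ~> (\(χ : Nat). χ) zero
  ~> zero
the term's type:
  Nat


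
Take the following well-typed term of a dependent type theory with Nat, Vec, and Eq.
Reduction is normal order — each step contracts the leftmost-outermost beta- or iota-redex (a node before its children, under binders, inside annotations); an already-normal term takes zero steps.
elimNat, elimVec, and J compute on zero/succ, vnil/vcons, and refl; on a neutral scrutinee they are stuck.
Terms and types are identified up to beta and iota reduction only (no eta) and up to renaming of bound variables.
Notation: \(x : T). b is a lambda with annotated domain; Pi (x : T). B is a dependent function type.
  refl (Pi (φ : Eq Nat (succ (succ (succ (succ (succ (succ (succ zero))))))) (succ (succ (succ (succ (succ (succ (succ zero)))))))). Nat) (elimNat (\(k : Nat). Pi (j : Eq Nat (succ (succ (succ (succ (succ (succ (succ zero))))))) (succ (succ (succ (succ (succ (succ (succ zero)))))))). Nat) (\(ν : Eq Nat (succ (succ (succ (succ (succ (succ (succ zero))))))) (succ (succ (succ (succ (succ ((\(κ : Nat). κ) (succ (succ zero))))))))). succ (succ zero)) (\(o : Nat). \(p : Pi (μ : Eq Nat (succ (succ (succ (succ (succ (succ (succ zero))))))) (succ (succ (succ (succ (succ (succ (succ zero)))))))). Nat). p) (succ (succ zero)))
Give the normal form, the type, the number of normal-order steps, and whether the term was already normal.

resulting normal form:
  refl (Pi (φ : Eq Nat (succ (succ (succ (succ (succ (succ (succ zero))))))) (succ (succ (succ (succ (succ (succ (succ zero)))))))). Nat) (\(k : Eq Nat (succ (succ (succ (succ (succ (succ (succ zero))))))) (succ (succ (succ (succ (succ (succ (succ zero)))))))). succ (succ zero))
the term's type:
  Eq (Pi (φ : Eq Nat (succ (succ (succ (succ (succ (succ (succ zero))))))) (succ (succ (succ (succ (succ (succ (succ zero)))))))). Nat) (\(k : Eq Nat (succ (succ (succ (succ (succ (succ (succ zero))))))) (succ (succ (succ (succ (succ (succ (succ zero)))))))). succ (succ zero)) (\(j : Eq Nat (succ (succ (succ (succ (succ (succ (succ zero))))))) (succ (succ (succ (succ (succ (succ (succ zero)))))))). succ (succ zero))
reduction steps (normal order): 8
started in normal form: no
first contracted redex: an elimNat iota-redex


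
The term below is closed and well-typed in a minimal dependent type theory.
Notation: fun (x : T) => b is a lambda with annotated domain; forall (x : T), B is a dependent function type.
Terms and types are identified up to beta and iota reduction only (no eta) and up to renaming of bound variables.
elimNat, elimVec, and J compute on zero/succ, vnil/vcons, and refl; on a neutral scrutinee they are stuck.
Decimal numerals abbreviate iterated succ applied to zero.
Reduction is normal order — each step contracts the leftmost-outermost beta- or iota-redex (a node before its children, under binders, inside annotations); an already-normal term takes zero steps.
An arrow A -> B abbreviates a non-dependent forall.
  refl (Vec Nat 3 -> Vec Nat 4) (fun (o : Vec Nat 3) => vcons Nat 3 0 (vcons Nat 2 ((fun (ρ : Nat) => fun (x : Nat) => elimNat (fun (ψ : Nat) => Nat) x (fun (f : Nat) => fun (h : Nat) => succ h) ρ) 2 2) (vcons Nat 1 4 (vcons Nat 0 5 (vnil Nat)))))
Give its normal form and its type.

normal form:
  refl (Vec Nat 3 -> Vec Nat 4) (fun (o : Vec Nat 3) => vcons Nat 3 0 (vcons Nat 2 4 (vcons Nat 1 4 (vcons Nat 0 5 (vnil Nat)))))
the term's type:
  Eq (Vec Nat 3 -> Vec Nat 4) (fun (o : Vec Nat 3) => vcons Nat 3 0 (vcons Nat 2 4 (vcons Nat 1 4 (vcons Nat 0 5 (vnil Nat))))) (fun (ρ : Vec Nat 3) => vcons Nat 3 0 (vcons Nat 2 4 (vcons Nat 1 4 (vcons Nat 0 5 (vnil Nat)))))
observation: the first redex contracted is a beta-redex; the normal form is reached in 9 normal-order steps.


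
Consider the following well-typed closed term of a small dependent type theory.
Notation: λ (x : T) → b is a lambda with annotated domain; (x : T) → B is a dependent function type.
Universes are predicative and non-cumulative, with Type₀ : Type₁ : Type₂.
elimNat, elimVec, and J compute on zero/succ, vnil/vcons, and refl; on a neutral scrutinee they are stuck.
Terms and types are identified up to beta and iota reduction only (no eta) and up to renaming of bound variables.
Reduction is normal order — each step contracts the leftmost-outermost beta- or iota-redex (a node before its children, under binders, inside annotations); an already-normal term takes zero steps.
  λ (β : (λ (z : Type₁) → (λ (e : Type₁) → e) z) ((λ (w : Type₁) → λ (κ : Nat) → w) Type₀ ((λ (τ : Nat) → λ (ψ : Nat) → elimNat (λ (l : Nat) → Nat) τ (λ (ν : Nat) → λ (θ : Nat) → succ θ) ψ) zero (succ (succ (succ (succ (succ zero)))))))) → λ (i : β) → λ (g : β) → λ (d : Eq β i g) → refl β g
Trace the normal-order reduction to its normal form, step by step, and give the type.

reduction (normal order):
  λ (β : (λ (z : Type₁) → (λ (e : Type₁) → e) z) ((λ (w : Type₁) → λ (κ : Nat) → w) Type₀ ((λ (τ : Nat) → λ (ψ : Nat) → elimNat (λ (l : Nat) → Nat) τ (λ (ν : Nat) → λ (θ : Nat) → succ θ) ψ) zero (succ (succ (succ (succ (succ zero)))))))) → λ (i : β) → λ (g : β) → λ (d : Eq β i g) → refl β g
  ~> λ (β : (λ (z : Type₁) → z) ((λ (e : Type₁) → λ (w : Nat) → e) Type₀ ((λ (κ : Nat) → λ (τ : Nat) → elimNat (λ (ψ : Nat) → Nat) κ (λ (l : Nat) → λ (ν : Nat) → succ ν) τ) zero (succ (succ (succ (succ (succ zero)))))))) → λ (θ : β) → λ (i : β) → λ (g : Eq β θ i) → refl β i
  ~> λ (β : (λ (z : Type₁) → λ (e : Nat) → z) Type₀ ((λ (w : Nat) → λ (κ : Nat) → elimNat (λ (τ : Nat) → Nat) w (λ (ψ : Nat) → λ (l : Nat) → succ l) κ) zero (succ (succ (succ (succ (succ zero))))))) → λ (ν : β) → λ (θ : β) → λ (i : Eq β ν θ) → refl β θ
  ~> λ (β : (λ (z : Nat) → Type₀) ((λ (e : Nat) → λ (w : Nat) → elimNat (λ (κ : Nat) → Nat) e (λ (τ : Nat) → λ (ψ : Nat) → succ ψ) w) zero (succ (succ (succ (succ (succ zero))))))) → λ (l : β) → λ (ν : β) → λ (θ : Eq β l ν) → refl β ν
  ~> λ (β : Type₀) → λ (z : β) → λ (e : β) → λ (w : Eq β z e) → refl β e
type:
  (β : Type₀) → (z : β) → (e : β) → (w : Eq β z e) → Eq β e e


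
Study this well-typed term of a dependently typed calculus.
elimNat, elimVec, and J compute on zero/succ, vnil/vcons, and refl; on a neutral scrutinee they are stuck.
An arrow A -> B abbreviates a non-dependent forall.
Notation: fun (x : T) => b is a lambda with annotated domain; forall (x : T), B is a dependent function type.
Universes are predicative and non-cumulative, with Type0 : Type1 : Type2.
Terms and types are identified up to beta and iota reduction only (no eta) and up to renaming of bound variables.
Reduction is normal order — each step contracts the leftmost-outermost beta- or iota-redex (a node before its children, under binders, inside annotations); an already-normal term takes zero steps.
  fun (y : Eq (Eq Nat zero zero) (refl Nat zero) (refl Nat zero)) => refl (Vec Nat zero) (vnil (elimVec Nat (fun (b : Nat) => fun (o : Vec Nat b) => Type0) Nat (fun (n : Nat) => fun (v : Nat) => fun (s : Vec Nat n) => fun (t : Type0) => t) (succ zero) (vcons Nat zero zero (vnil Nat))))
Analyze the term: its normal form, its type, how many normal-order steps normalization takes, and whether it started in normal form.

reduced normal form:
  fun (y : Eq (Eq Nat zero zero) (refl Nat zero) (refl Nat zero)) => refl (Vec Nat zero) (vnil Nat)
the term's type:
  Eq (Eq Nat zero zero) (refl Nat zero) (refl Nat zero) -> Eq (Vec Nat zero) (vnil Nat) (vnil Nat)
normal-order step count: 6
already normal: no
first redex: an elimVec iota-redex


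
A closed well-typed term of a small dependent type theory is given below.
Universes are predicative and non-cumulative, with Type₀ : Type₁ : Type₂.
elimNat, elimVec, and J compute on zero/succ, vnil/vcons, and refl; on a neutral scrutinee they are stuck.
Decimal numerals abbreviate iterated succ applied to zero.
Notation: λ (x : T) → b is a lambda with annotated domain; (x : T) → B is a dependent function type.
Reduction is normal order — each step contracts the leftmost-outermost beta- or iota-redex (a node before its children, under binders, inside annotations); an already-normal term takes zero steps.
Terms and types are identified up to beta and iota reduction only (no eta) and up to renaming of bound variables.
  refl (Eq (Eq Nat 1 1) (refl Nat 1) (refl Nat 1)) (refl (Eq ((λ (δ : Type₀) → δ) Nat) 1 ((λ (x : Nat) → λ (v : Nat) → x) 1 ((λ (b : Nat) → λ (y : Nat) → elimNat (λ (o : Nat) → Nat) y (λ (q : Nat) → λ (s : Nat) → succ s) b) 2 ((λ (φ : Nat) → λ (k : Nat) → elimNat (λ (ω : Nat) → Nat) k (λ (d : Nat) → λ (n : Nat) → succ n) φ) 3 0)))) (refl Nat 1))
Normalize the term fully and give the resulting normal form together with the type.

resulting normal form:
  refl (Eq (Eq Nat 1 1) (refl Nat 1) (refl Nat 1)) (refl (Eq Nat 1 1) (refl Nat 1))
the term's type:
  Eq (Eq (Eq Nat 1 1) (refl Nat 1) (refl Nat 1)) (refl (Eq Nat 1 1) (refl Nat 1)) (refl (Eq Nat 1 1) (refl Nat 1))
observation: the leftmost-outermost redex is a beta-redex, and normalization takes 3 steps.


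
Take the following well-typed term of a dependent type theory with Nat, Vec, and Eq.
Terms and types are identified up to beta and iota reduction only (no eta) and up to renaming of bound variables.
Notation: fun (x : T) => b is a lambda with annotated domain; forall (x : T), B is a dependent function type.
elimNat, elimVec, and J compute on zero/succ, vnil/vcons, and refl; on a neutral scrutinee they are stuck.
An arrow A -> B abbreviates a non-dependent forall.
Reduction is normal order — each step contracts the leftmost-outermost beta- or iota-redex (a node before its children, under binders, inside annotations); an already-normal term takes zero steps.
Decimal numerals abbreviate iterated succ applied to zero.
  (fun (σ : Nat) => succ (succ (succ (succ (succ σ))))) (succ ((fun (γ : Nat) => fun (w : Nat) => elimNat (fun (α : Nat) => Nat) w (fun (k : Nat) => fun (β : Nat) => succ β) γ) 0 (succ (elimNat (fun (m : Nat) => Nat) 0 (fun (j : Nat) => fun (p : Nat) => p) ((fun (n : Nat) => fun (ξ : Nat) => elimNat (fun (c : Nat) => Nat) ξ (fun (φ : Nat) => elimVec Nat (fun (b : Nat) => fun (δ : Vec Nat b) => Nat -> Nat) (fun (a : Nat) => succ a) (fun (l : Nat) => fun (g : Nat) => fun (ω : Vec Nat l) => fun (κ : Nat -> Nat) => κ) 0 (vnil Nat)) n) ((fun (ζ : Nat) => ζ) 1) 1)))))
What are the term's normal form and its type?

resulting normal form:
  7
the term's type:
  Nat
observation: the leftmost-outermost redex is a beta-redex, and normalization takes 19 steps.


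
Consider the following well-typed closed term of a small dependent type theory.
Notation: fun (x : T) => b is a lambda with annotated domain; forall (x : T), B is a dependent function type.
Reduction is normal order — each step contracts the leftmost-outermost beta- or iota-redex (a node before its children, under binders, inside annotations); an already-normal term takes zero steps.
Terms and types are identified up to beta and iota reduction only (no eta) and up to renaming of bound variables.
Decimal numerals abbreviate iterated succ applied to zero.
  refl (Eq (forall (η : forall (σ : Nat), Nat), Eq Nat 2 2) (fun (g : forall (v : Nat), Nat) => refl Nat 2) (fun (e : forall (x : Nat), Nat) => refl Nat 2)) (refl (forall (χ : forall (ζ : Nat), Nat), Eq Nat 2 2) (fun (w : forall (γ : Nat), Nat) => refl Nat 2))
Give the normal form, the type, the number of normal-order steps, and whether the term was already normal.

resulting normal form:
  refl (Eq (forall (η : forall (σ : Nat), Nat), Eq Nat 2 2) (fun (g : forall (v : Nat), Nat) => refl Nat 2) (fun (e : forall (x : Nat), Nat) => refl Nat 2)) (refl (forall (χ : forall (ζ : Nat), Nat), Eq Nat 2 2) (fun (w : forall (γ : Nat), Nat) => refl Nat 2))
inferred type:
  Eq (Eq (forall (η : forall (σ : Nat), Nat), Eq Nat 2 2) (fun (g : forall (v : Nat), Nat) => refl Nat 2) (fun (e : forall (x : Nat), Nat) => refl Nat 2)) (refl (forall (χ : forall (ζ : Nat), Nat), Eq Nat 2 2) (fun (w : forall (γ : Nat), Nat) => refl Nat 2)) (refl (forall (q : forall (s : Nat), Nat), Eq Nat 2 2) (fun (ν : forall (c : Nat), Nat) => refl Nat 2))
reduction steps (normal order): 0
already normal: yes


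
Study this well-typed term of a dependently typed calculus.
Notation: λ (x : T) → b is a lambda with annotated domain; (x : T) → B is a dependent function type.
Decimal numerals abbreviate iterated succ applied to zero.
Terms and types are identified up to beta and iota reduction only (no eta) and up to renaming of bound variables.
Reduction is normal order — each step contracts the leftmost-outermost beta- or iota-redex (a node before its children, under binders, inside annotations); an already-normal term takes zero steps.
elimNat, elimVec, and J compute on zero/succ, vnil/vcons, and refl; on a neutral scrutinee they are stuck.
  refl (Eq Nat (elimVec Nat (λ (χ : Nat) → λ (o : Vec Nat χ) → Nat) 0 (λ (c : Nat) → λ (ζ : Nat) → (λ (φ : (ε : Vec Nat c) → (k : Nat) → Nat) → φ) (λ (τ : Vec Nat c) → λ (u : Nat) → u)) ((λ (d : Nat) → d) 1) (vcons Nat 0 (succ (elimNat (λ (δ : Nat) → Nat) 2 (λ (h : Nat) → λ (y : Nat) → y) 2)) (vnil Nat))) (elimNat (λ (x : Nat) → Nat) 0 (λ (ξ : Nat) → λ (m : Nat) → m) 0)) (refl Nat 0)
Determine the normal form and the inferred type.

normal form:
  refl (Eq Nat 0 0) (refl Nat 0)
inferred type:
  Eq (Eq Nat 0 0) (refl Nat 0) (refl Nat 0)
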